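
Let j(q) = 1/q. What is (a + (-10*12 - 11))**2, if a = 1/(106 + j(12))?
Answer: 27805896001/1620529 ≈ 17159.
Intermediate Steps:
a = 12/1273 (a = 1/(106 + 1/12) = 1/(1273/12) = 12/1273 ≈ 0.0094265)
(a + (-10*12 - 11))**2 = (12/1273 + (-10*12 - 11))**2 = (12/1273 + (-120 - 11))**2 = (12/1273 - 131)**2 = (-166751/1273)**2 = 27805896001/1620529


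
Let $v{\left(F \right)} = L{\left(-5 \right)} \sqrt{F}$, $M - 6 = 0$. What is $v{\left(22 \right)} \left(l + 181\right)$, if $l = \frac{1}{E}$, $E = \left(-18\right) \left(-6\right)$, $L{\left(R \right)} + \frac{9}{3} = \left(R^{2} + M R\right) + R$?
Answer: $- \frac{254137 \sqrt{22}}{108} \approx -11037.0$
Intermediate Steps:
$M = 6$ ($M = 6 + 0 = 6$)
$L{\left(R \right)} = -3 + R^{2} + 7 R$ ($L{\left(R \right)} = -3 + \left(\left(R^{2} + 6 R\right) + R\right) = -3 + \left(R^{2} + 7 R\right) = -3 + R^{2} + 7 R$)
$E = 108$
$l = \frac{1}{108} \approx 0.0092593$
$v{\left(F \right)} = - 13 \sqrt{F}$ ($v{\left(F \right)} = \left(-3 + \left(-5\right)^{2} + 7 \left(-5\right)\right) \sqrt{F} = \left(-3 + 25 - 35\right) \sqrt{F} = - 13 \sqrt{F}$)
$v{\left(22 \right)} \left(l + 181\right) = - 13 \sqrt{22} \left(\frac{1}{108} + 181\right) = - 13 \sqrt{22} \cdot \frac{19549}{108} = - \frac{254137 \sqrt{22}}{108}$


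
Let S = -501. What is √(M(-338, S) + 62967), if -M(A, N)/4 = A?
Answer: √64319 ≈ 253.61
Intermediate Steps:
M(A, N) = -4*A
√(M(-338, S) + 62967) = √(-4*(-338) + 62967) = √(1352 + 62967) = √64319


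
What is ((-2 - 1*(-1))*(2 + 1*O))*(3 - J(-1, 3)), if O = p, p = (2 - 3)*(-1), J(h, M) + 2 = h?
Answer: -18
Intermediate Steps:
J(h, M) = -2 + h
p = 1 (p = -1*(-1) = 1)
O = 1
((-2 - 1*(-1))*(2 + 1*O))*(3 - J(-1, 3)) = ((-2 - 1*(-1))*(2 + 1*1))*(3 - (-2 - 1)) = ((-2 + 1)*(2 + 1))*(3 - 1*(-3)) = (-1*3)*(3 + 3) = -3*6 = -18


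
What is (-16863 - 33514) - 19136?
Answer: -69513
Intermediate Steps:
(-16863 - 33514) - 19136 = -50377 - 19136 = -69513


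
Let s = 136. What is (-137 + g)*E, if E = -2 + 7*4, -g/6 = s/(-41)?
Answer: -124826/41 ≈ -3044.5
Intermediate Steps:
g = 816/41 (g = -816/(-41) = -816*(-1)/41 = -6*(-136/41) = 816/41 ≈ 19.902)
E = 26 (E = -2 + 28 = 26)
(-137 + g)*E = (-137 + 816/41)*26 = -4801/41*26 = -124826/41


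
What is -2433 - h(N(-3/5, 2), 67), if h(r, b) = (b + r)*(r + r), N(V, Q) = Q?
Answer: -2709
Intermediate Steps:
h(r, b) = 2*r*(b + r) (h(r, b) = (b + r)*(2*r) = 2*r*(b + r))
-2433 - h(N(-3/5, 2), 67) = -2433 - 2*2*(67 + 2) = -2433 - 2*2*69 = -2433 - 1*276 = -2433 - 276 = -2709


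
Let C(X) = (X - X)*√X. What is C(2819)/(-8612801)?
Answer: 0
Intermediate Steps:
C(X) = 0 (C(X) = 0*√X = 0)
C(2819)/(-8612801) = 0/(-8612801) = 0*(-1/8612801) = 0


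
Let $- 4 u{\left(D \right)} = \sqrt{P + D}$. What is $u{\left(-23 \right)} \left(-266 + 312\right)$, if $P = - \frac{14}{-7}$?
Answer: $- \frac{23 i \sqrt{21}}{2} \approx - 52.7 i$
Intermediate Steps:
$P = 2$ ($P = \left(-14\right) \left(- \frac{1}{7}\right) = 2$)
$u{\left(D \right)} = - \frac{\sqrt{2 + D}}{4}$
$u{\left(-23 \right)} \left(-266 + 312\right) = - \frac{\sqrt{2 - 23}}{4} \left(-266 + 312\right) = - \frac{\sqrt{-21}}{4} \cdot 46 = - \frac{i \sqrt{21}}{4} \cdot 46 = - \frac{23 i \sqrt{21}}{2}$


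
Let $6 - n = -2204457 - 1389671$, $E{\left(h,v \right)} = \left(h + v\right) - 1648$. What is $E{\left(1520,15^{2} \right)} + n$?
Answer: $3594231$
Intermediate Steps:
$E{\left(h,v \right)} = -1648 + h + v$
$n = 3594134$ ($n = 6 - \left(-2204457 - 1389671\right) = 6 - -3594128 = 6 + 3594128 = 3594134$)
$E{\left(1520,15^{2} \right)} + n = \left(-1648 + 1520 + 15^{2}\right) + 3594134 = \left(-1648 + 1520 + 225\right) + 3594134 = 97 + 3594134 = 3594231$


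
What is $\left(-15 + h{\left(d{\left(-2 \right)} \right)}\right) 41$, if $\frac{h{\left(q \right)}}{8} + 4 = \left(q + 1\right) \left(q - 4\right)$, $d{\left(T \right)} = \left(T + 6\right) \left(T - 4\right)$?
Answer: $209305$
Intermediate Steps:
$d{\left(T \right)} = \left(-4 + T\right) \left(6 + T\right)$ ($d{\left(T \right)} = \left(6 + T\right) \left(-4 + T\right) = \left(-4 + T\right) \left(6 + T\right)$)
$h{\left(q \right)} = -32 + 8 \left(1 + q\right) \left(-4 + q\right)$ ($h{\left(q \right)} = -32 + 8 \left(q + 1\right) \left(q - 4\right) = -32 + 8 \left(1 + q\right) \left(-4 + q\right)$)
$\left(-15 + h{\left(d{\left(-2 \right)} \right)}\right) 41 = \left(-15 - \left(64 - 8 \left(-24 + \left(-2\right)^{2} + 2 \left(-2\right)\right)^{2} + 24 \left(-24 + \left(-2\right)^{2} + 2 \left(-2\right)\right)\right)\right) 41 = \left(-15 - \left(64 - 8 \left(-24 + 4 - 4\right)^{2} + 24 \left(-24 + 4 - 4\right)\right)\right) 41 = \left(-15 - \left(-512 - 4608\right)\right) 41 = \left(-15 + \left(-64 + 576 + 8 \cdot 576\right)\right) 41 = \left(-15 + \left(-64 + 576 + 4608\right)\right) 41 = \left(-15 + 5120\right) 41 = 5105 \cdot 41 = 209305$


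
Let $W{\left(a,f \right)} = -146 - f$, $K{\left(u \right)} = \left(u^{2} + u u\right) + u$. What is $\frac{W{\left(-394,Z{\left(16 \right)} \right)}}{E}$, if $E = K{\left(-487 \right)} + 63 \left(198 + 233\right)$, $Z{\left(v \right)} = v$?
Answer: $- \frac{81}{250502} \approx -0.00032335$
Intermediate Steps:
$K{\left(u \right)} = u + 2 u^{2}$ ($K{\left(u \right)} = \left(u^{2} + u^{2}\right) + u = 2 u^{2} + u = u + 2 u^{2}$)
$E = 501004$ ($E = - 487 \left(1 + 2 \left(-487\right)\right) + 63 \left(198 + 233\right) = - 487 \left(1 - 974\right) + 63 \cdot 431 = \left(-487\right) \left(-973\right) + 27153 = 473851 + 27153 = 501004$)
$\frac{W{\left(-394,Z{\left(16 \right)} \right)}}{E} = \frac{-146 - 16}{501004} = \left(-146 - 16\right) \frac{1}{501004} = \left(-162\right) \frac{1}{501004} = - \frac{81}{250502}$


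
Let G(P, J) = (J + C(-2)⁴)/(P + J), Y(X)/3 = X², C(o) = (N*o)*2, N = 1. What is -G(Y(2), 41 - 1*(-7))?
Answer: -76/15 ≈ -5.0667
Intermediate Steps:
C(o) = 2*o (C(o) = (1*o)*2 = o*2 = 2*o)
Y(X) = 3*X²
G(P, J) = (256 + J)/(J + P) (G(P, J) = (J + (2*(-2))⁴)/(P + J) = (J + (-4)⁴)/(J + P) = (J + 256)/(J + P) = (256 + J)/(J + P))
-G(Y(2), 41 - 1*(-7)) = -(256 + (41 - 1*(-7)))/((41 - 1*(-7)) + 3*2²) = -(256 + (41 + 7))/((41 + 7) + 3*4) = -(256 + 48)/(48 + 12) = -304/60 = -1*76/15 = -76/15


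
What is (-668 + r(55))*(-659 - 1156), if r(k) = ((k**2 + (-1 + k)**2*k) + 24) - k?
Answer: -295311390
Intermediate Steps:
r(k) = 24 + k**2 - k + k*(-1 + k)**2 (r(k) = ((k**2 + k*(-1 + k)**2) + 24) - k = (24 + k**2 + k*(-1 + k)**2) - k = 24 + k**2 - k + k*(-1 + k)**2)
(-668 + r(55))*(-659 - 1156) = (-668 + (24 + 55**3 - 1*55**2))*(-659 - 1156) = (-668 + (24 + 166375 - 1*3025))*(-1815) = (-668 + (24 + 166375 - 3025))*(-1815) = (-668 + 163374)*(-1815) = 162706*(-1815) = -295311390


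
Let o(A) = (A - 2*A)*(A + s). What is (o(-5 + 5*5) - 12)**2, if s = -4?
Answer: 110224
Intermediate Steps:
o(A) = -A*(-4 + A) (o(A) = (A - 2*A)*(A - 4) = (-A)*(-4 + A) = -A*(-4 + A))
(o(-5 + 5*5) - 12)**2 = ((-5 + 5*5)*(4 - (-5 + 5*5)) - 12)**2 = ((-5 + 25)*(4 - (-5 + 25)) - 12)**2 = (20*(4 - 1*20) - 12)**2 = (20*(4 - 20) - 12)**2 = (20*(-16) - 12)**2 = (-320 - 12)**2 = (-332)**2 = 110224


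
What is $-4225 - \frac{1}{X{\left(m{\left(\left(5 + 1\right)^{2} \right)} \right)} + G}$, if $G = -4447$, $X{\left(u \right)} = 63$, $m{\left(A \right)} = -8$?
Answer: $- \frac{18522399}{4384} \approx -4225.0$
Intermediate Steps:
$-4225 - \frac{1}{X{\left(m{\left(\left(5 + 1\right)^{2} \right)} \right)} + G} = -4225 - \frac{1}{63 - 4447} = -4225 - \frac{1}{-4384} = -4225 - - \frac{1}{4384} = -4225 + \frac{1}{4384} = - \frac{18522399}{4384}$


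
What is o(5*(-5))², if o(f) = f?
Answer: 625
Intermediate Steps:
o(5*(-5))² = (5*(-5))² = (-25)² = 625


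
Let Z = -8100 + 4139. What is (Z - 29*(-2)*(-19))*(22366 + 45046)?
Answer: -341306956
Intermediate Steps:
Z = -3961
(Z - 29*(-2)*(-19))*(22366 + 45046) = (-3961 - 29*(-2)*(-19))*(22366 + 45046) = (-3961 + 58*(-19))*67412 = (-3961 - 1102)*67412 = -5063*67412 = -341306956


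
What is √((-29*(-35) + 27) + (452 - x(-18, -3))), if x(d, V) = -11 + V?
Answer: 2*√377 ≈ 38.833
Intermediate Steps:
√((-29*(-35) + 27) + (452 - x(-18, -3))) = √((-29*(-35) + 27) + (452 - (-11 - 3))) = √((1015 + 27) + (452 - 1*(-14))) = √(1042 + (452 + 14)) = √(1042 + 466) = √1508 = 2*√377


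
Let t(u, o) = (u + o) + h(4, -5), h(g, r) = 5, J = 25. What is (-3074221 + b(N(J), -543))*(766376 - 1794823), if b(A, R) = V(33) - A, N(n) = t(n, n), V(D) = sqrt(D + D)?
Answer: 3161729929372 - 1028447*sqrt(66) ≈ 3.1617e+12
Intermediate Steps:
V(D) = sqrt(2)*sqrt(D) (V(D) = sqrt(2*D) = sqrt(2)*sqrt(D))
t(u, o) = 5 + o + u (t(u, o) = (u + o) + 5 = (o + u) + 5 = 5 + o + u)
N(n) = 5 + 2*n (N(n) = 5 + n + n = 5 + 2*n)
b(A, R) = sqrt(66) - A (b(A, R) = sqrt(2)*sqrt(33) - A = sqrt(66) - A)
(-3074221 + b(N(J), -543))*(766376 - 1794823) = (-3074221 + (sqrt(66) - (5 + 2*25)))*(766376 - 1794823) = (-3074221 + (sqrt(66) - (5 + 50)))*(-1028447) = (-3074221 + (sqrt(66) - 1*55))*(-1028447) = (-3074221 + (sqrt(66) - 55))*(-1028447) = (-3074221 + (-55 + sqrt(66)))*(-1028447) = (-3074276 + sqrt(66))*(-1028447) = 3161729929372 - 1028447*sqrt(66)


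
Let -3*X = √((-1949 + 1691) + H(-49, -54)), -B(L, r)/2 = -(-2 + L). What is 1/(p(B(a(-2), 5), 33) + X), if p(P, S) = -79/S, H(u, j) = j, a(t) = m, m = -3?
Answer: -2607/43993 + 726*I*√78/43993 ≈ -0.059259 + 0.14575*I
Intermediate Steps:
a(t) = -3
B(L, r) = -4 + 2*L (B(L, r) = -(-2)*(-2 + L) = -2*(2 - L) = -4 + 2*L)
X = -2*I*√78/3 (X = -√((-1949 + 1691) - 54)/3 = -√(-258 - 54)/3 = -2*I*√78/3 ≈ -5.8878*I)
1/(p(B(a(-2), 5), 33) + X) = 1/(-79/33 - 2*I*√78/3)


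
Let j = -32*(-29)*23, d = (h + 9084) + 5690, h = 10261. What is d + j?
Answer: 46379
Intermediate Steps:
d = 25035 (d = (10261 + 9084) + 5690 = 19345 + 5690 = 25035)
j = 21344 (j = 928*23 = 21344)
d + j = 25035 + 21344 = 46379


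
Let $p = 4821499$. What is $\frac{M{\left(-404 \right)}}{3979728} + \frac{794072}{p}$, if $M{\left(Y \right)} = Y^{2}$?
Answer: $\frac{246696022075}{1199265910767} \approx 0.20571$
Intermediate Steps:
$\frac{M{\left(-404 \right)}}{3979728} + \frac{794072}{p} = \frac{\left(-404\right)^{2}}{3979728} + \frac{794072}{4821499} = 163216 \cdot \frac{1}{3979728} + 794072 \cdot \frac{1}{4821499} = \frac{10201}{248733} + \frac{794072}{4821499} = \frac{246696022075}{1199265910767}$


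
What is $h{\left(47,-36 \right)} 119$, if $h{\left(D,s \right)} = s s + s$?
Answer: $149940$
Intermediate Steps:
$h{\left(D,s \right)} = s + s^{2}$ ($h{\left(D,s \right)} = s^{2} + s = s + s^{2}$)
$h{\left(47,-36 \right)} 119 = - 36 \left(1 - 36\right) 119 = \left(-36\right) \left(-35\right) 119 = 1260 \cdot 119 = 149940$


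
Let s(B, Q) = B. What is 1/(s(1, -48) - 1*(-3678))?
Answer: 1/3679 ≈ 0.00027181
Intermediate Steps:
1/(s(1, -48) - 1*(-3678)) = 1/(1 - 1*(-3678)) = 1/(1 + 3678) = 1/3679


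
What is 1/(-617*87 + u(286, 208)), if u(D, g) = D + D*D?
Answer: 1/28403 ≈ 3.5208e-5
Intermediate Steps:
u(D, g) = D + D**2
1/(-617*87 + u(286, 208)) = 1/(-617*87 + 286*(1 + 286)) = 1/(-53679 + 286*287) = 1/(-53679 + 82082) = 1/28403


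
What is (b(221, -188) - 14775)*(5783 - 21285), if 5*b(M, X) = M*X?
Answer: 1789287346/5 ≈ 3.5786e+8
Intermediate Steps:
b(M, X) = M*X/5 (b(M, X) = (M*X)/5 = M*X/5)
(b(221, -188) - 14775)*(5783 - 21285) = ((⅕)*221*(-188) - 14775)*(5783 - 21285) = (-41548/5 - 14775)*(-15502) = -115423/5*(-15502) = 1789287346/5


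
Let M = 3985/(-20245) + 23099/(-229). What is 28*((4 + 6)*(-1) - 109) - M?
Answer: -2995790008/927221 ≈ -3230.9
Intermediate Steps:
M = -93710364/927221 (M = 3985*(-1/20245) + 23099*(-1/229) = -797/4049 - 23099/229 = -93710364/927221 ≈ -101.07)
28*((4 + 6)*(-1) - 109) - M = 28*((4 + 6)*(-1) - 109) - 1*(-93710364/927221) = 28*(10*(-1) - 109) + 93710364/927221 = 28*(-10 - 109) + 93710364/927221 = 28*(-119) + 93710364/927221 = -3332 + 93710364/927221 = -2995790008/927221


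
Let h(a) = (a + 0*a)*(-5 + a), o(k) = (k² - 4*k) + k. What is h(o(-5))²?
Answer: 1960000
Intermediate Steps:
o(k) = k² - 3*k
h(a) = a*(-5 + a) (h(a) = (a + 0)*(-5 + a) = a*(-5 + a))
h(o(-5))² = ((-5*(-3 - 5))*(-5 - 5*(-3 - 5)))² = ((-5*(-8))*(-5 - 5*(-8)))² = (40*(-5 + 40))² = (40*35)² = 1400² = 1960000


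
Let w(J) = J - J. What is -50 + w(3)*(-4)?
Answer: -50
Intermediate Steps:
w(J) = 0
-50 + w(3)*(-4) = -50 + 0*(-4) = -50 + 0 = -50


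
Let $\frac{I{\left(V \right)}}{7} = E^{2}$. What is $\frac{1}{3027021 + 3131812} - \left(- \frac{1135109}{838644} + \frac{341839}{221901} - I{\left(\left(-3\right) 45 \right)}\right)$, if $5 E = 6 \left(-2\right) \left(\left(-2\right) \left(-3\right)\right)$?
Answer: $\frac{47964874676021743403}{33048841702953900} \approx 1451.3$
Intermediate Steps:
$E = - \frac{72}{5}$ ($E = \frac{6 \left(-2\right) \left(\left(-2\right) \left(-3\right)\right)}{5} = \frac{\left(-12\right) 6}{5} = \frac{1}{5} \left(-72\right) = - \frac{72}{5} \approx -14.4$)
$I{\left(V \right)} = \frac{36288}{25}$ ($I{\left(V \right)} = 7 \left(- \frac{72}{5}\right)^{2} = 7 \cdot \frac{5184}{25} = \frac{36288}{25}$)
$\frac{1}{3027021 + 3131812} - \left(- \frac{1135109}{838644} + \frac{341839}{221901} - I{\left(\left(-3\right) 45 \right)}\right) = \frac{1}{3027021 + 3131812} - \left(- \frac{36288}{25} - \frac{1135109}{838644} + \frac{341839}{221901}\right) = \frac{1}{6158833} - \left(- \frac{36288}{25} - \frac{1135109}{838644} + \frac{341839}{221901}\right) = \frac{1}{6158833} + \left(\frac{36288}{25} - \left(\frac{341839}{221901} - \frac{1135109}{838644}\right)\right) = \frac{1}{6158833} + \left(\frac{36288}{25} - \frac{40137721}{214643532}\right) = \frac{1}{6158833} + \frac{7787981046191}{5366088300} = \frac{47964874676021743403}{33048841702953900}$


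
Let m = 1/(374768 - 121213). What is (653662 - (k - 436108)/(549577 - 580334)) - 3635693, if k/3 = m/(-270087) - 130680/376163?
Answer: -787569469682560326239373838/264103802042026785145 ≈ -2.9820e+6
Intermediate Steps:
m = 1/253555 ≈ 3.9439e-6
k = -8949215905739963/8586786814124485 (k = 3*((1/253555)/(-270087) - 130680/376163) = 3*((1/253555)*(-1/270087) - 130680*1/376163) = 3*(-1/68481909285 - 130680/376163) = 3*(-8949215905739963/25760360442373455) = -8949215905739963/8586786814124485 ≈ -1.0422)
(653662 - (k - 436108)/(549577 - 580334)) - 3635693 = (653662 - (-8949215905739963/8586786814124485 - 436108)/(549577 - 580334)) - 3635693 = (653662 - (-3744775373150106644343)/(8586786814124485*(-30757))) - 3635693 = (653662 - (-3744775373150106644343)*(-1)/(8586786814124485*30757)) - 3635693 = (653662 - 1*3744775373150106644343/264103802042026785145) - 3635693 = (653662 - 3744775373150106644343/264103802042026785145) - 3635693 = 172630874675022162324806647/264103802042026785145 - 3635693 = -787569469682560326239373838/264103802042026785145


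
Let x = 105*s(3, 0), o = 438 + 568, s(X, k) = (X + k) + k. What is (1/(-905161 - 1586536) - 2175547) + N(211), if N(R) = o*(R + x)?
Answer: -4102307515528/2491697 ≈ -1.6464e+6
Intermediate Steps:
s(X, k) = X + 2*k
o = 1006
x = 315 (x = 105*(3 + 2*0) = 105*(3 + 0) = 105*3 = 315)
N(R) = 316890 + 1006*R (N(R) = 1006*(R + 315) = 1006*(315 + R) = 316890 + 1006*R)
(1/(-905161 - 1586536) - 2175547) + N(211) = (1/(-905161 - 1586536) - 2175547) + (316890 + 1006*211) = (1/(-2491697) - 2175547) + (316890 + 212266) = (-1/2491697 - 2175547) + 529156 = -5420803933260/2491697 + 529156 = -4102307515528/2491697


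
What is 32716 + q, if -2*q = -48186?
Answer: 56809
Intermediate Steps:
q = 24093 (q = -1/2*(-48186) = 24093)
32716 + q = 32716 + 24093 = 56809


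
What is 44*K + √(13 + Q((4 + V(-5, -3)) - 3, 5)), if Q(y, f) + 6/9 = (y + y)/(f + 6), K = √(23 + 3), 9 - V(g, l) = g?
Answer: 44*√26 + √16401/33 ≈ 228.24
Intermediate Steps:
V(g, l) = 9 - g
K = √26 ≈ 5.0990
Q(y, f) = -⅔ + 2*y/(6 + f) (Q(y, f) = -⅔ + (y + y)/(f + 6) = -⅔ + (2*y)/(6 + f) = -⅔ + 2*y/(6 + f))
44*K + √(13 + Q((4 + V(-5, -3)) - 3, 5)) = 44*√26 + √(13 + 2*(-6 - 1*5 + 3*((4 + (9 - 1*(-5))) - 3))/(3*(6 + 5))) = 44*√26 + √(13 + (⅔)*(-6 - 5 + 3*((4 + (9 + 5)) - 3))/11) = 44*√26 + √(13 + (⅔)*(1/11)*(-6 - 5 + 3*((4 + 14) - 3))) = 44*√26 + √(13 + (⅔)*(1/11)*(-6 - 5 + 3*(18 - 3))) = 44*√26 + √(13 + (⅔)*(1/11)*(-6 - 5 + 3*15)) = 44*√26 + √(13 + (⅔)*(1/11)*(-6 - 5 + 45)) = 44*√26 + √(13 + (⅔)*(1/11)*34) = 44*√26 + √(13 + 68/33) = 44*√26 + √(497/33) = 44*√26 + √16401/33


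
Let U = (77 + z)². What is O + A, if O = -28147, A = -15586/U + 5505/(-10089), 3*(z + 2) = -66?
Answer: -265952906282/9446667 ≈ -28153.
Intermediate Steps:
z = -24 (z = -2 + (⅓)*(-66) = -2 - 22 = -24)
U = 2809 (U = (77 - 24)² = 53² = 2809)
A = -57570233/9446667 (A = -15586/2809 + 5505/(-10089) = -15586*1/2809 + 5505*(-1/10089) = -15586/2809 - 1835/3363 = -57570233/9446667 ≈ -6.0942)
O + A = -28147 - 57570233/9446667 = -265952906282/9446667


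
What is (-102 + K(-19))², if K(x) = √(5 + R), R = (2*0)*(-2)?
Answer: (102 - √5)² ≈ 9952.8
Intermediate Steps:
R = 0 (R = 0*(-2) = 0)
K(x) = √5 (K(x) = √(5 + 0) = √5)
(-102 + K(-19))² = (-102 + √5)²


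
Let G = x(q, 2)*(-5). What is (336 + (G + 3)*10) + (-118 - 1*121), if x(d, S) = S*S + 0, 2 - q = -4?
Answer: -73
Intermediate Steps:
q = 6 (q = 2 - 1*(-4) = 2 + 4 = 6)
x(d, S) = S**2 (x(d, S) = S**2 + 0 = S**2)
G = -20 (G = 2**2*(-5) = 4*(-5) = -20)
(336 + (G + 3)*10) + (-118 - 1*121) = (336 + (-20 + 3)*10) + (-118 - 1*121) = (336 - 17*10) + (-118 - 121) = (336 - 170) - 239 = 166 - 239 = -73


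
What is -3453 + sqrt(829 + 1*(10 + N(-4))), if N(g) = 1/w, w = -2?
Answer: -3453 + sqrt(3354)/2 ≈ -3424.0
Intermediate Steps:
N(g) = -1/2 (N(g) = 1/(-2) = -1/2)
-3453 + sqrt(829 + 1*(10 + N(-4))) = -3453 + sqrt(829 + 1*(10 - 1/2)) = -3453 + sqrt(829 + 1*(19/2)) = -3453 + sqrt(829 + 19/2) = -3453 + sqrt(1677/2) = -3453 + sqrt(3354)/2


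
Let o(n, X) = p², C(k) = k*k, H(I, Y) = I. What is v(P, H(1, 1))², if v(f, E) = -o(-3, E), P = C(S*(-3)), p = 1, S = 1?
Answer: 1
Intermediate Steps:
C(k) = k²
P = 9 (P = (1*(-3))² = (-3)² = 9)
o(n, X) = 1 (o(n, X) = 1² = 1)
v(f, E) = -1 (v(f, E) = -1*1 = -1)
v(P, H(1, 1))² = (-1)² = 1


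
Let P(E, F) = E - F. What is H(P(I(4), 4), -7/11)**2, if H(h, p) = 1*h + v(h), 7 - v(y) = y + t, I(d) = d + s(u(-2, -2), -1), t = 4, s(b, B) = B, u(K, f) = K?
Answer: 9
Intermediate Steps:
I(d) = -1 + d (I(d) = d - 1 = -1 + d)
v(y) = 3 - y (v(y) = 7 - (y + 4) = 7 - (4 + y) = 7 + (-4 - y) = 3 - y)
H(h, p) = 3 (H(h, p) = 1*h + (3 - h) = h + (3 - h) = 3)
H(P(I(4), 4), -7/11)**2 = 3**2 = 9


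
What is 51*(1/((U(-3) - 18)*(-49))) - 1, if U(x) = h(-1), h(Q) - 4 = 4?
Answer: -439/490 ≈ -0.89592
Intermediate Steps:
h(Q) = 8 (h(Q) = 4 + 4 = 8)
U(x) = 8
51*(1/((U(-3) - 18)*(-49))) - 1 = 51*(1/((8 - 18)*(-49))) - 1 = 51*(-1/49/(-10)) - 1 = 51*(-1/10*(-1/49)) - 1 = 51*(1/490) - 1 = 51/490 - 1 = -439/490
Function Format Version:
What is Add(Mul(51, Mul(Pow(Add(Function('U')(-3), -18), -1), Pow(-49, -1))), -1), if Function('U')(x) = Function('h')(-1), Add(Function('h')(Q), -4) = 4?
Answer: Rational(-439, 490) ≈ -0.89592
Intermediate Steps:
Function('h')(Q) = 8 (Function('h')(Q) = Add(4, 4) = 8)
Function('U')(x) = 8
Add(Mul(51, Mul(Pow(Add(Function('U')(-3), -18), -1), Pow(-49, -1))), -1) = Add(Mul(51, Mul(Pow(Add(8, -18), -1), Pow(-49, -1))), -1) = Add(Mul(51, Mul(Pow(-10, -1), Rational(-1, 49))), -1) = Add(Mul(51, Mul(Rational(-1, 10), Rational(-1, 49))), -1) = Add(Mul(51, Rational(1, 490)), -1) = Add(Rational(51, 490), -1) = Rational(-439, 490)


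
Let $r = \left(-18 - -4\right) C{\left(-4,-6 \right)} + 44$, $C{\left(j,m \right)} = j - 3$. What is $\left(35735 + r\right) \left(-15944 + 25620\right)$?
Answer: $347145852$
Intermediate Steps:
$C{\left(j,m \right)} = -3 + j$
$r = 142$ ($r = \left(-18 - -4\right) \left(-3 - 4\right) + 44 = \left(-18 + 4\right) \left(-7\right) + 44 = \left(-14\right) \left(-7\right) + 44 = 98 + 44 = 142$)
$\left(35735 + r\right) \left(-15944 + 25620\right) = \left(35735 + 142\right) \left(-15944 + 25620\right) = 35877 \cdot 9676 = 347145852$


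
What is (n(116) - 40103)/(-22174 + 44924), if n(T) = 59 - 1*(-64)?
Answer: -3998/2275 ≈ -1.7574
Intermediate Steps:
n(T) = 123 (n(T) = 59 + 64 = 123)
(n(116) - 40103)/(-22174 + 44924) = (123 - 40103)/(-22174 + 44924) = -39980/22750 = -39980*1/22750 = -3998/2275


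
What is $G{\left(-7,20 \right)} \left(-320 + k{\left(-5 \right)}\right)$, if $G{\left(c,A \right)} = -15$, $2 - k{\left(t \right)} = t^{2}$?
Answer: $5145$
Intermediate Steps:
$k{\left(t \right)} = 2 - t^{2}$
$G{\left(-7,20 \right)} \left(-320 + k{\left(-5 \right)}\right) = - 15 \left(-320 + \left(2 - \left(-5\right)^{2}\right)\right) = - 15 \left(-320 + \left(2 - 25\right)\right) = - 15 \left(-320 - 23\right) = \left(-15\right) \left(-343\right) = 5145$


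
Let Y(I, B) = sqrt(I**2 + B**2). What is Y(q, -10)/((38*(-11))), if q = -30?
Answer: -5*sqrt(10)/209 ≈ -0.075653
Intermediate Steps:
Y(I, B) = sqrt(B**2 + I**2)
Y(q, -10)/((38*(-11))) = sqrt((-10)**2 + (-30)**2)/((38*(-11))) = sqrt(100 + 900)/(-418) = sqrt(1000)*(-1/418) = (10*sqrt(10))*(-1/418) = -5*sqrt(10)/209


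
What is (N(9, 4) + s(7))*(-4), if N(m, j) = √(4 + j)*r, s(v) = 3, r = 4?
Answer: -12 - 32*√2 ≈ -57.255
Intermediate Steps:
N(m, j) = 4*√(4 + j) (N(m, j) = √(4 + j)*4 = 4*√(4 + j))
(N(9, 4) + s(7))*(-4) = (4*√(4 + 4) + 3)*(-4) = (4*√8 + 3)*(-4) = (4*(2*√2) + 3)*(-4) = (8*√2 + 3)*(-4) = (3 + 8*√2)*(-4) = -12 - 32*√2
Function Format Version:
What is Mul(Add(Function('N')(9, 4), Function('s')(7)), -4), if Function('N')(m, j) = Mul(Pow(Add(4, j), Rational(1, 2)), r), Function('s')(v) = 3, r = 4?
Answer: Add(-12, Mul(-32, Pow(2, Rational(1, 2)))) ≈ -57.255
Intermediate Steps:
Function('N')(m, j) = Mul(4, Pow(Add(4, j), Rational(1, 2))) (Function('N')(m, j) = Mul(Pow(Add(4, j), Rational(1, 2)), 4) = Mul(4, Pow(Add(4, j), Rational(1, 2))))
Mul(Add(Function('N')(9, 4), Function('s')(7)), -4) = Mul(Add(Mul(4, Pow(Add(4, 4), Rational(1, 2))), 3), -4) = Mul(Add(Mul(4, Pow(8, Rational(1, 2))), 3), -4) = Mul(Add(Mul(4, Mul(2, Pow(2, Rational(1, 2)))), 3), -4) = Mul(Add(Mul(8, Pow(2, Rational(1, 2))), 3), -4) = Mul(Add(3, Mul(8, Pow(2, Rational(1, 2)))), -4) = Add(-12, Mul(-32, Pow(2, Rational(1, 2))))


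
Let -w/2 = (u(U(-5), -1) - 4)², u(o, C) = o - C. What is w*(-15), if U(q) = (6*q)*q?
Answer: 648270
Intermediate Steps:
U(q) = 6*q²
w = -43218 (w = -2*((6*(-5)² - 1*(-1)) - 4)² = -2*((6*25 + 1) - 4)² = -2*((150 + 1) - 4)² = -2*(151 - 4)² = -2*147² = -2*21609 = -43218)
w*(-15) = -43218*(-15) = 648270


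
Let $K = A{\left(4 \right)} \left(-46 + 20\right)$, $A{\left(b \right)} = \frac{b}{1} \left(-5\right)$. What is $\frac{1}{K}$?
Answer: $\frac{1}{520} \approx 0.0019231$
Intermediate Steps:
$A{\left(b \right)} = - 5 b$ ($A{\left(b \right)} = b 1 \left(-5\right) = b \left(-5\right) = - 5 b$)
$K = 520$ ($K = \left(-5\right) 4 \left(-46 + 20\right) = \left(-20\right) \left(-26\right) = 520$)
$\frac{1}{K} = \frac{1}{520}$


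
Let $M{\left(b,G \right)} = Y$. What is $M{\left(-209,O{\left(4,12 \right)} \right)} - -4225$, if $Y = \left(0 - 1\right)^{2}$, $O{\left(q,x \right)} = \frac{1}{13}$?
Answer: $4226$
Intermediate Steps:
$O{\left(q,x \right)} = \frac{1}{13}$
$Y = 1$ ($Y = \left(-1\right)^{2} = 1$)
$M{\left(b,G \right)} = 1$
$M{\left(-209,O{\left(4,12 \right)} \right)} - -4225 = 1 - -4225 = 1 + 4225 = 4226$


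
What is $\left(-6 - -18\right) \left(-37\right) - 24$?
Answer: $-468$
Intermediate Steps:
$\left(-6 - -18\right) \left(-37\right) - 24 = \left(-6 + 18\right) \left(-37\right) - 24 = 12 \left(-37\right) - 24 = -444 - 24 = -468$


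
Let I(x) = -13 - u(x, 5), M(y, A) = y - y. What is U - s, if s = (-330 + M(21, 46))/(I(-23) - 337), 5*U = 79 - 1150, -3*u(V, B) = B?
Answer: -20439/95 ≈ -215.15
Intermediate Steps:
M(y, A) = 0
u(V, B) = -B/3
I(x) = -34/3 (I(x) = -13 - (-1)*5/3 = -13 - 1*(-5/3) = -13 + 5/3 = -34/3)
U = -1071/5 (U = (79 - 1150)/5 = (1/5)*(-1071) = -1071/5 ≈ -214.20)
s = 18/19 (s = (-330 + 0)/(-34/3 - 337) = -330/(-1045/3) = -330*(-3/1045) = 18/19 ≈ 0.94737)
U - s = -1071/5 - 1*18/19 = -1071/5 - 18/19 = -20439/95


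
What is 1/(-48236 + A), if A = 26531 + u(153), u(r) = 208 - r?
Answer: -1/21650 ≈ -4.6189e-5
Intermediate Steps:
A = 26586 (A = 26531 + (208 - 1*153) = 26531 + (208 - 153) = 26531 + 55 = 26586)
1/(-48236 + A) = 1/(-48236 + 26586) = 1/(-21650) = -1/21650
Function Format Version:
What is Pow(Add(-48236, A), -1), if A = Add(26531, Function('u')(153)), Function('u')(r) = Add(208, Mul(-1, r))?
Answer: Rational(-1, 21650) ≈ -4.6189e-5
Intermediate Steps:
A = 26586 (A = Add(26531, Add(208, Mul(-1, 153))) = Add(26531, Add(208, -153)) = Add(26531, 55) = 26586)
Pow(Add(-48236, A), -1) = Pow(Add(-48236, 26586), -1) = Pow(-21650, -1) = Rational(-1, 21650)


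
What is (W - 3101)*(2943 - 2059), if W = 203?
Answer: -2561832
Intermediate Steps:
(W - 3101)*(2943 - 2059) = (203 - 3101)*(2943 - 2059) = -2898*884 = -2561832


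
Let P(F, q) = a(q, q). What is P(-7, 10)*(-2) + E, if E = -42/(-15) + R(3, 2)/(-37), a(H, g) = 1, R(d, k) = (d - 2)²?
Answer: 143/185 ≈ 0.77297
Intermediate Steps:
R(d, k) = (-2 + d)²
E = 513/185 (E = -42/(-15) + (-2 + 3)²/(-37) = -42*(-1/15) + 1²*(-1/37) = 14/5 + 1*(-1/37) = 14/5 - 1/37 = 513/185 ≈ 2.7730)
P(F, q) = 1
P(-7, 10)*(-2) + E = 1*(-2) + 513/185 = -2 + 513/185 = 143/185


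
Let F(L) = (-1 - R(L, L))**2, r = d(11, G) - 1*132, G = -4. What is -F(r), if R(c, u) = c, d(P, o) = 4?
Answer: -16129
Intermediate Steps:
r = -128 (r = 4 - 1*132 = 4 - 132 = -128)
F(L) = (-1 - L)**2
-F(r) = -(1 - 128)**2 = -1*(-127)**2 = -1*16129 = -16129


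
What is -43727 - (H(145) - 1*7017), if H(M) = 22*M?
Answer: -39900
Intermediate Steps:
-43727 - (H(145) - 1*7017) = -43727 - (22*145 - 1*7017) = -43727 - (3190 - 7017) = -43727 - 1*(-3827) = -43727 + 3827 = -39900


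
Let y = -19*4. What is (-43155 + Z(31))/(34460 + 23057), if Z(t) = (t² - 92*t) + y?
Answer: -45122/57517 ≈ -0.78450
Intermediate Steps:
y = -76
Z(t) = -76 + t² - 92*t (Z(t) = (t² - 92*t) - 76 = -76 + t² - 92*t)
(-43155 + Z(31))/(34460 + 23057) = (-43155 + (-76 + 31² - 92*31))/(34460 + 23057) = (-43155 + (-76 + 961 - 2852))/57517 = (-43155 - 1967)*(1/57517) = -45122*1/57517 = -45122/57517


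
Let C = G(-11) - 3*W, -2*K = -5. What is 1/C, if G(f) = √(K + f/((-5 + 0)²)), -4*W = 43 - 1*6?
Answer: 11100/307201 - 40*√206/307201 ≈ 0.034264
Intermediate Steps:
K = 5/2 (K = -½*(-5) = 5/2 ≈ 2.5000)
W = -37/4 (W = -(43 - 1*6)/4 = -(43 - 6)/4 = -¼*37 = -37/4 ≈ -9.2500)
G(f) = √(5/2 + f/25) (G(f) = √(5/2 + f/((-5 + 0)²)) = √(5/2 + f/((-5)²)) = √(5/2 + f/25))
C = 111/4 + √206/10 (C = √(250 + 4*(-11))/10 - 3*(-37/4) = √(250 - 44)/10 + 111/4 = √206/10 + 111/4 = 111/4 + √206/10 ≈ 29.185)
1/C = 1/(111/4 + √206/10)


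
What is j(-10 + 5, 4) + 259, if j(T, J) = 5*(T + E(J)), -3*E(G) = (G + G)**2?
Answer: 382/3 ≈ 127.33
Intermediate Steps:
E(G) = -4*G**2/3 (E(G) = -(G + G)**2/3 = -4*G**2/3)
j(T, J) = 5*T - 20*J**2/3 (j(T, J) = 5*(T - 4*J**2/3) = 5*T - 20*J**2/3)
j(-10 + 5, 4) + 259 = (5*(-10 + 5) - 20/3*4**2) + 259 = (5*(-5) - 20/3*16) + 259 = (-25 - 320/3) + 259 = -395/3 + 259 = 382/3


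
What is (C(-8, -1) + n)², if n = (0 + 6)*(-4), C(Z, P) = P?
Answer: 625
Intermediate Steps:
n = -24 (n = 6*(-4) = -24)
(C(-8, -1) + n)² = (-1 - 24)² = (-25)² = 625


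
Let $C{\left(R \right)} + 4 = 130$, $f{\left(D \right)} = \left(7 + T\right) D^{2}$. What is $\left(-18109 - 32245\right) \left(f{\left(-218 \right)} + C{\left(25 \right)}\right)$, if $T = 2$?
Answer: $-21543556068$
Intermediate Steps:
$f{\left(D \right)} = 9 D^{2}$ ($f{\left(D \right)} = \left(7 + 2\right) D^{2} = 9 D^{2}$)
$C{\left(R \right)} = 126$ ($C{\left(R \right)} = -4 + 130 = 126$)
$\left(-18109 - 32245\right) \left(f{\left(-218 \right)} + C{\left(25 \right)}\right) = \left(-18109 - 32245\right) \left(9 \left(-218\right)^{2} + 126\right) = - 50354 \left(9 \cdot 47524 + 126\right) = - 50354 \left(427716 + 126\right) = \left(-50354\right) 427842 = -21543556068$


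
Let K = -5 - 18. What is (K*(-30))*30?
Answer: 20700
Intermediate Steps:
K = -23
(K*(-30))*30 = -23*(-30)*30 = 690*30 = 20700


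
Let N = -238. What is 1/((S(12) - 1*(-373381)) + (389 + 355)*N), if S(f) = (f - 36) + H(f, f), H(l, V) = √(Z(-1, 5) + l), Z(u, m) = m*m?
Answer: 5305/1041291924 - √37/38527801188 ≈ 5.0945e-6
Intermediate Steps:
Z(u, m) = m²
H(l, V) = √(25 + l) (H(l, V) = √(5² + l) = √(25 + l))
S(f) = -36 + f + √(25 + f) (S(f) = (f - 36) + √(25 + f) = (-36 + f) + √(25 + f) = -36 + f + √(25 + f))
1/((S(12) - 1*(-373381)) + (389 + 355)*N) = 1/(((-36 + 12 + √(25 + 12)) - 1*(-373381)) + (389 + 355)*(-238)) = 1/(((-36 + 12 + √37) + 373381) + 744*(-238)) = 1/(((-24 + √37) + 373381) - 177072) = 1/((373357 + √37) - 177072) = 1/(196285 + √37)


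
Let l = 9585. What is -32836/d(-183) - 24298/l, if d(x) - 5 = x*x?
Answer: -564285136/160519995 ≈ -3.5154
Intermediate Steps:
d(x) = 5 + x**2 (d(x) = 5 + x*x = 5 + x**2)
-32836/d(-183) - 24298/l = -32836/(5 + (-183)**2) - 24298/9585 = -32836/(5 + 33489) - 24298*1/9585 = -32836/33494 - 24298/9585 = -32836*1/33494 - 24298/9585 = -16418/16747 - 24298/9585 = -564285136/160519995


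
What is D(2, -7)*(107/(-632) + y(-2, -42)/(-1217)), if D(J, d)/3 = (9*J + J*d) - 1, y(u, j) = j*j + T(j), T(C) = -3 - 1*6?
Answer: -11154411/769144 ≈ -14.502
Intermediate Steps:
T(C) = -9 (T(C) = -3 - 6 = -9)
y(u, j) = -9 + j² (y(u, j) = j*j - 9 = j² - 9 = -9 + j²)
D(J, d) = -3 + 27*J + 3*J*d (D(J, d) = 3*((9*J + J*d) - 1) = 3*(-1 + 9*J + J*d) = -3 + 27*J + 3*J*d)
D(2, -7)*(107/(-632) + y(-2, -42)/(-1217)) = (-3 + 27*2 + 3*2*(-7))*(107/(-632) + (-9 + (-42)²)/(-1217)) = (-3 + 54 - 42)*(107*(-1/632) + (-9 + 1764)*(-1/1217)) = 9*(-107/632 + 1755*(-1/1217)) = 9*(-107/632 - 1755/1217) = 9*(-1239379/769144) = -11154411/769144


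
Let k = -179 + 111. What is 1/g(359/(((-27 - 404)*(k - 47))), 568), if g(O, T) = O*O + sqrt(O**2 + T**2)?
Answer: -316620564007225/1947139708542714561735064 + 121765801437125*sqrt(792586904655281)/1947139708542714561735064 ≈ 0.0017606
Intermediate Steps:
k = -68
g(O, T) = O**2 + sqrt(O**2 + T**2)
1/g(359/(((-27 - 404)*(k - 47))), 568) = 1/((359/(((-27 - 404)*(-68 - 47))))**2 + sqrt((359/(((-27 - 404)*(-68 - 47))))**2 + 568**2)) = 1/((359/((-431*(-115))))**2 + sqrt((359/((-431*(-115))))**2 + 322624)) = 1/((359/49565)**2 + sqrt((359/49565)**2 + 322624)) = 1/(128881/2456689225 + sqrt(128881/2456689225 + 322624)) = 1/(128881/2456689225 + sqrt(792586904655281/2456689225)) = 1/(128881/2456689225 + sqrt(792586904655281)/49565)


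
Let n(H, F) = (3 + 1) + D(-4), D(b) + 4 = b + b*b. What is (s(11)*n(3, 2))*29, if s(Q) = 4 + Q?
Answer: 5220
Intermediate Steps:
D(b) = -4 + b + b² (D(b) = -4 + (b + b*b) = -4 + (b + b²) = -4 + b + b²)
n(H, F) = 12 (n(H, F) = (3 + 1) + (-4 - 4 + (-4)²) = 4 + (-4 - 4 + 16) = 4 + 8 = 12)
(s(11)*n(3, 2))*29 = ((4 + 11)*12)*29 = (15*12)*29 = 180*29 = 5220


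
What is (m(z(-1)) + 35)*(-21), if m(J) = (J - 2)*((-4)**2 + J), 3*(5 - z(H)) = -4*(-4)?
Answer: 98/3 ≈ 32.667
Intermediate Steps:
z(H) = -1/3 (z(H) = 5 - (-4)*(-4)/3 = 5 - 1/3*16 = 5 - 16/3 = -1/3)
m(J) = (-2 + J)*(16 + J)
(m(z(-1)) + 35)*(-21) = ((-32 + (-1/3)**2 + 14*(-1/3)) + 35)*(-21) = ((-32 + 1/9 - 14/3) + 35)*(-21) = (-329/9 + 35)*(-21) = -14/9*(-21) = 98/3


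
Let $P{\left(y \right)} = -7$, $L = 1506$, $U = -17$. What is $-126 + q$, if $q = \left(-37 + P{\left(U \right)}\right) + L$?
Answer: $1336$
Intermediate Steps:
$q = 1462$ ($q = \left(-37 - 7\right) + 1506 = -44 + 1506 = 1462$)
$-126 + q = -126 + 1462 = 1336$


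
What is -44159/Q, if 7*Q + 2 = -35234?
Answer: 309113/35236 ≈ 8.7726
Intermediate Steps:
Q = -35236/7 (Q = -2/7 + (⅐)*(-35234) = -2/7 - 35234/7 = -35236/7 ≈ -5033.7)
-44159/Q = -44159/(-35236/7) = -44159*(-7/35236) = 309113/35236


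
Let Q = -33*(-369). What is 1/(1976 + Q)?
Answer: 1/14153 ≈ 7.0656e-5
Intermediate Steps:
Q = 12177
1/(1976 + Q) = 1/(1976 + 12177) = 1/14153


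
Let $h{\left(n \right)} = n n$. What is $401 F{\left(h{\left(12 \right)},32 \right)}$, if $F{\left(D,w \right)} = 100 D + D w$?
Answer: $7622208$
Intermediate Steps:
$h{\left(n \right)} = n^{2}$
$401 F{\left(h{\left(12 \right)},32 \right)} = 401 \cdot 12^{2} \left(100 + 32\right) = 401 \cdot 144 \cdot 132 = 401 \cdot 19008 = 7622208$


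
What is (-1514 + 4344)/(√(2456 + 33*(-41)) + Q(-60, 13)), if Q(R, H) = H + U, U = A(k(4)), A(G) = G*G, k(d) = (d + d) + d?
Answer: 222155/11773 - 1415*√1103/11773 ≈ 14.878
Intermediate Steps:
k(d) = 3*d (k(d) = 2*d + d = 3*d)
A(G) = G²
U = 144 (U = (3*4)² = 12² = 144)
Q(R, H) = 144 + H (Q(R, H) = H + 144 = 144 + H)
(-1514 + 4344)/(√(2456 + 33*(-41)) + Q(-60, 13)) = (-1514 + 4344)/(√(2456 + 33*(-41)) + (144 + 13)) = 2830/(√(2456 - 1353) + 157) = 2830/(√1103 + 157) = 2830/(157 + √1103)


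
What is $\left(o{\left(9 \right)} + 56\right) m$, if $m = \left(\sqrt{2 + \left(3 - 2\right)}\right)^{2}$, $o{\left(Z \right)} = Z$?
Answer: $195$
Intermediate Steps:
$m = 3$ ($m = \left(\sqrt{2 + 1}\right)^{2} = \left(\sqrt{3}\right)^{2} = 3$)
$\left(o{\left(9 \right)} + 56\right) m = \left(9 + 56\right) 3 = 65 \cdot 3 = 195$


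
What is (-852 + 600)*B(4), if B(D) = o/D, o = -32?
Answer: 2016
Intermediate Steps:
B(D) = -32/D
(-852 + 600)*B(4) = (-852 + 600)*(-32/4) = -(-8064)/4 = -252*(-8) = 2016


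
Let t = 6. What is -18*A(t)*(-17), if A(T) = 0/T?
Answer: 0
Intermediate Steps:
A(T) = 0
-18*A(t)*(-17) = -18*0*(-17) = 0*(-17) = 0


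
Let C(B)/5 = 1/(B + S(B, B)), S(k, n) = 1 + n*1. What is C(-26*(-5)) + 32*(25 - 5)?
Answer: 167045/261 ≈ 640.02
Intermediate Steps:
S(k, n) = 1 + n
C(B) = 5/(1 + 2*B) (C(B) = 5/(B + (1 + B)) = 5/(1 + 2*B))
C(-26*(-5)) + 32*(25 - 5) = 5/(1 + 2*(-26*(-5))) + 32*(25 - 5) = 5/(1 + 2*130) + 32*20 = 5/(1 + 260) + 640 = 5/261 + 640 = 167045/261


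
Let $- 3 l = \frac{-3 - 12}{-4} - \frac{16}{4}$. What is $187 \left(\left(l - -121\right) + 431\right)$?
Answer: $\frac{1238875}{12} \approx 1.0324 \cdot 10^{5}$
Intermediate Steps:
$l = \frac{1}{12}$ ($l = - \frac{\frac{-3 - 12}{-4} - \frac{16}{4}}{3} = - \frac{\left(-3 - 12\right) \left(- \frac{1}{4}\right) - 4}{3} = - \frac{\left(-15\right) \left(- \frac{1}{4}\right) - 4}{3} = - \frac{\frac{15}{4} - 4}{3} = \left(- \frac{1}{3}\right) \left(- \frac{1}{4}\right) = \frac{1}{12} \approx 0.083333$)
$187 \left(\left(l - -121\right) + 431\right) = 187 \left(\left(\frac{1}{12} - -121\right) + 431\right) = 187 \left(\left(\frac{1}{12} + 121\right) + 431\right) = 187 \left(\frac{1453}{12} + 431\right) = 187 \cdot \frac{6625}{12} = \frac{1238875}{12}$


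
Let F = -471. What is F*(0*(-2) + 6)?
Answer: -2826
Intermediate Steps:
F*(0*(-2) + 6) = -471*(0*(-2) + 6) = -471*(0 + 6) = -471*6 = -2826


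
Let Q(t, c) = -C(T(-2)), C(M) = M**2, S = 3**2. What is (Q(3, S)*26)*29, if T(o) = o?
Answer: -3016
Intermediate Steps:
S = 9
Q(t, c) = -4 (Q(t, c) = -1*(-2)**2 = -1*4 = -4)
(Q(3, S)*26)*29 = -4*26*29 = -104*29 = -3016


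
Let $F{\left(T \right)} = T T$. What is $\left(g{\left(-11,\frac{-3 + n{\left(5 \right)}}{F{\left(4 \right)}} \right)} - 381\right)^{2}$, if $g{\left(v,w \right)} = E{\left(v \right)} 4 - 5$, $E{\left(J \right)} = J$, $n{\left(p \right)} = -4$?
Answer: $184900$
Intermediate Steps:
$F{\left(T \right)} = T^{2}$
$g{\left(v,w \right)} = -5 + 4 v$ ($g{\left(v,w \right)} = v 4 - 5 = 4 v - 5 = -5 + 4 v$)
$\left(g{\left(-11,\frac{-3 + n{\left(5 \right)}}{F{\left(4 \right)}} \right)} - 381\right)^{2} = \left(\left(-5 + 4 \left(-11\right)\right) - 381\right)^{2} = \left(\left(-5 - 44\right) - 381\right)^{2} = \left(-49 - 381\right)^{2} = \left(-430\right)^{2} = 184900$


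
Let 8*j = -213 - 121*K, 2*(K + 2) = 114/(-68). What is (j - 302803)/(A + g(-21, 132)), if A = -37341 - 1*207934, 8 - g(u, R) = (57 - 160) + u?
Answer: 164715963/133357792 ≈ 1.2351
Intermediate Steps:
K = -193/68 (K = -2 + (114/(-68))/2 = -2 + (114*(-1/68))/2 = -2 + (½)*(-57/34) = -2 - 57/68 = -193/68 ≈ -2.8382)
g(u, R) = 111 - u (g(u, R) = 8 - ((57 - 160) + u) = 8 - (-103 + u) = 8 + (103 - u) = 111 - u)
A = -245275 (A = -37341 - 207934 = -245275)
j = 8869/544 (j = (-213 - 121*(-193/68))/8 = (-213 + 23353/68)/8 = (⅛)*(8869/68) = 8869/544 ≈ 16.303)
(j - 302803)/(A + g(-21, 132)) = (8869/544 - 302803)/(-245275 + (111 - 1*(-21))) = -164715963/(544*(-245275 + (111 + 21))) = -164715963/(544*(-245275 + 132)) = -164715963/544/(-245143) = -164715963/544*(-1/245143) = 164715963/133357792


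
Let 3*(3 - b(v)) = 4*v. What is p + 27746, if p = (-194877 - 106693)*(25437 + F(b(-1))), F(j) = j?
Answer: -23016945442/3 ≈ -7.6723e+9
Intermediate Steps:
b(v) = 3 - 4*v/3
p = -23017028680/3 (p = (-194877 - 106693)*(25437 + (3 - 4/3*(-1))) = -301570*(25437 + (3 + 4/3)) = -301570*(25437 + 13/3) = -301570*76324/3 = -23017028680/3 ≈ -7.6723e+9)
p + 27746 = -23017028680/3 + 27746 = -23016945442/3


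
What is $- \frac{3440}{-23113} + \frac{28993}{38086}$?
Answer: $\frac{801131049}{880281718} \approx 0.91008$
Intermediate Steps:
$- \frac{3440}{-23113} + \frac{28993}{38086} = \left(-3440\right) \left(- \frac{1}{23113}\right) + 28993 \cdot \frac{1}{38086} = \frac{3440}{23113} + \frac{28993}{38086} = \frac{801131049}{880281718}$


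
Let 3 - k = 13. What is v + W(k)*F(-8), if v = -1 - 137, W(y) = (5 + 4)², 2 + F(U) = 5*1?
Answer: 105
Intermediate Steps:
k = -10 (k = 3 - 1*13 = 3 - 13 = -10)
F(U) = 3 (F(U) = -2 + 5*1 = -2 + 5 = 3)
W(y) = 81 (W(y) = 9² = 81)
v = -138
v + W(k)*F(-8) = -138 + 81*3 = -138 + 243 = 105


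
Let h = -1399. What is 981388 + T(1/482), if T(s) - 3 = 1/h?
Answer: 1372966008/1399 ≈ 9.8139e+5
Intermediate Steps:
T(s) = 4196/1399 (T(s) = 3 + 1/(-1399) = 3 - 1/1399 = 4196/1399)
981388 + T(1/482) = 981388 + 4196/1399 = 1372966008/1399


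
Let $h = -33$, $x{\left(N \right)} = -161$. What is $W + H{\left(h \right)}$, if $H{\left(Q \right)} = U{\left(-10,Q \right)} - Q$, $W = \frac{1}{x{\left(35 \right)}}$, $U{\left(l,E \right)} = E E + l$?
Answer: $\frac{179031}{161} \approx 1112.0$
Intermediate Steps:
$U{\left(l,E \right)} = l + E^{2}$ ($U{\left(l,E \right)} = E^{2} + l = l + E^{2}$)
$W = - \frac{1}{161}$ ($W = \frac{1}{-161} = - \frac{1}{161} \approx -0.0062112$)
$H{\left(Q \right)} = -10 + Q^{2} - Q$ ($H{\left(Q \right)} = \left(-10 + Q^{2}\right) - Q = -10 + Q^{2} - Q$)
$W + H{\left(h \right)} = - \frac{1}{161} - \left(-23 - 1089\right) = - \frac{1}{161} + \left(-10 + 1089 + 33\right) = - \frac{1}{161} + 1112 = \frac{179031}{161}$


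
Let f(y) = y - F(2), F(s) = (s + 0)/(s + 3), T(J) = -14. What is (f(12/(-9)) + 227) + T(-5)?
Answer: 3169/15 ≈ 211.27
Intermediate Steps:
F(s) = s/(3 + s)
f(y) = -⅖ + y (f(y) = y - 2/(3 + 2) = y - 2/5 = y - 1*⅖ = y - ⅖ = -⅖ + y)
(f(12/(-9)) + 227) + T(-5) = ((-⅖ + 12/(-9)) + 227) - 14 = ((-⅖ + 12*(-⅑)) + 227) - 14 = ((-⅖ - 4/3) + 227) - 14 = (-26/15 + 227) - 14 = 3379/15 - 14 = 3169/15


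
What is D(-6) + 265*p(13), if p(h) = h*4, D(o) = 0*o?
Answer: 13780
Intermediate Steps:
D(o) = 0
p(h) = 4*h
D(-6) + 265*p(13) = 0 + 265*(4*13) = 0 + 265*52 = 0 + 13780 = 13780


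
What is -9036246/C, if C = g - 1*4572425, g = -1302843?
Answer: 4518123/2937634 ≈ 1.5380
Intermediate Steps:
C = -5875268 (C = -1302843 - 1*4572425 = -1302843 - 4572425 = -5875268)
-9036246/C = -9036246/(-5875268) = -9036246*(-1/5875268) = 4518123/2937634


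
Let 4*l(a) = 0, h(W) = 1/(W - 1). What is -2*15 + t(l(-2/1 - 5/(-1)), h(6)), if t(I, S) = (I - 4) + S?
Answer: -169/5 ≈ -33.800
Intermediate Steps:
h(W) = 1/(-1 + W)
l(a) = 0 (l(a) = (¼)*0 = 0)
t(I, S) = -4 + I + S (t(I, S) = (-4 + I) + S = -4 + I + S)
-2*15 + t(l(-2/1 - 5/(-1)), h(6)) = -2*15 + (-4 + 0 + 1/(-1 + 6)) = -30 + (-4 + 0 + 1/5) = -30 + (-4 + 0 + ⅕) = -30 - 19/5 = -169/5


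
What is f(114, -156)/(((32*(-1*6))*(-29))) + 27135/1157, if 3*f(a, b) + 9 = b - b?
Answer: 50361403/2147392 ≈ 23.452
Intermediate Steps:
f(a, b) = -3 (f(a, b) = -3 + (b - b)/3 = -3 + (1/3)*0 = -3 + 0 = -3)
f(114, -156)/(((32*(-1*6))*(-29))) + 27135/1157 = -3/((32*(-1*6))*(-29)) + 27135/1157 = -3/((32*(-6))*(-29)) + 27135*(1/1157) = -3/((-192*(-29))) + 27135/1157 = -3/5568 + 27135/1157 = -3*1/5568 + 27135/1157 = -1/1856 + 27135/1157 = 50361403/2147392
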